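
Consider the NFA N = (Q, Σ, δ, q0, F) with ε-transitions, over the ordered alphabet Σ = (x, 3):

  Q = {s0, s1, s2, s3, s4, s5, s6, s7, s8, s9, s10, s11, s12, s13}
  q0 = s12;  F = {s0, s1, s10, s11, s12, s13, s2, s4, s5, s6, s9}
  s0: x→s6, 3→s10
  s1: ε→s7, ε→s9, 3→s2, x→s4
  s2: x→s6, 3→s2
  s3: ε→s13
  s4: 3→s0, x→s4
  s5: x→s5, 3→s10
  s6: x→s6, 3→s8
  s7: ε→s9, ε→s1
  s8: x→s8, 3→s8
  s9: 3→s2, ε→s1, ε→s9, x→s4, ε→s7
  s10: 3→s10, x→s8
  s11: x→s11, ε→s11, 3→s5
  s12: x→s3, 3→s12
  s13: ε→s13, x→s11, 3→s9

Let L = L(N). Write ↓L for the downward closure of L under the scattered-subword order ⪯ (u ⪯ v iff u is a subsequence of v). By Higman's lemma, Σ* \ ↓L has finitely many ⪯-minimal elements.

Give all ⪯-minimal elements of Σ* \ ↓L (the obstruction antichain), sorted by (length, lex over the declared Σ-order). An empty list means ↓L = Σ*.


|Q|=14, |F|=11, |δ|=34 (10 ε).
min D↑ (11 st, q0=0, F={10}): 0:x→1,3→0 1:x→2,3→3 2:x→2,3→4 3:x→5,3→6 4:x→4,3→7 5:x→5,3→8 6:x→9,3→6 7:x→10,3→7 8:x→9,3→7 9:x→9,3→10 10:x→10,3→10 [Hopcroft].
'xx33x': |S_i|=[14, 13, 7, 5, 2, 1] end={s8} — reject; 5/5 del acc.
'x33x3': |S_i|=[14, 13, 10, 5, 2, 1] end={s8} — reject; 5/5 single-dels accept.
2 obstructions.

Antichain: [xx33x, x33x3].


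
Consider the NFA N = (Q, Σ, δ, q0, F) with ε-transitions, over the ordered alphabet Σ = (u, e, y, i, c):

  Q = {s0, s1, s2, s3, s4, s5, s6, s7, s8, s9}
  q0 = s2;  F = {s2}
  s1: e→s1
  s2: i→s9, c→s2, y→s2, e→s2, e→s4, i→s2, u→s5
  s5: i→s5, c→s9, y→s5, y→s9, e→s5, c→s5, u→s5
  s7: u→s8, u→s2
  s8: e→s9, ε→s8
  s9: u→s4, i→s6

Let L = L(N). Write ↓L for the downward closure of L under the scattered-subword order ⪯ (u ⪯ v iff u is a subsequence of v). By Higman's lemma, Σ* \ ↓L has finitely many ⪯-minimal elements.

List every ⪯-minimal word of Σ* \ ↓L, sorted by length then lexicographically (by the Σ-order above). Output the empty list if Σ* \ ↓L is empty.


|Q|=10, |F|=1, |δ|=21 (1 ε).
min D↑ (2 st, q0=0, F={1}): 0:u→1,e→0,y→0,i→0,c→0 1:u→1,e→1,y→1,i→1,c→1.
'u': |S_i|=[5, 4] end={s4,s5,s6,s9} — reject; 1/1 single-dels accept.
1 minimals (antichain).

A = [u].


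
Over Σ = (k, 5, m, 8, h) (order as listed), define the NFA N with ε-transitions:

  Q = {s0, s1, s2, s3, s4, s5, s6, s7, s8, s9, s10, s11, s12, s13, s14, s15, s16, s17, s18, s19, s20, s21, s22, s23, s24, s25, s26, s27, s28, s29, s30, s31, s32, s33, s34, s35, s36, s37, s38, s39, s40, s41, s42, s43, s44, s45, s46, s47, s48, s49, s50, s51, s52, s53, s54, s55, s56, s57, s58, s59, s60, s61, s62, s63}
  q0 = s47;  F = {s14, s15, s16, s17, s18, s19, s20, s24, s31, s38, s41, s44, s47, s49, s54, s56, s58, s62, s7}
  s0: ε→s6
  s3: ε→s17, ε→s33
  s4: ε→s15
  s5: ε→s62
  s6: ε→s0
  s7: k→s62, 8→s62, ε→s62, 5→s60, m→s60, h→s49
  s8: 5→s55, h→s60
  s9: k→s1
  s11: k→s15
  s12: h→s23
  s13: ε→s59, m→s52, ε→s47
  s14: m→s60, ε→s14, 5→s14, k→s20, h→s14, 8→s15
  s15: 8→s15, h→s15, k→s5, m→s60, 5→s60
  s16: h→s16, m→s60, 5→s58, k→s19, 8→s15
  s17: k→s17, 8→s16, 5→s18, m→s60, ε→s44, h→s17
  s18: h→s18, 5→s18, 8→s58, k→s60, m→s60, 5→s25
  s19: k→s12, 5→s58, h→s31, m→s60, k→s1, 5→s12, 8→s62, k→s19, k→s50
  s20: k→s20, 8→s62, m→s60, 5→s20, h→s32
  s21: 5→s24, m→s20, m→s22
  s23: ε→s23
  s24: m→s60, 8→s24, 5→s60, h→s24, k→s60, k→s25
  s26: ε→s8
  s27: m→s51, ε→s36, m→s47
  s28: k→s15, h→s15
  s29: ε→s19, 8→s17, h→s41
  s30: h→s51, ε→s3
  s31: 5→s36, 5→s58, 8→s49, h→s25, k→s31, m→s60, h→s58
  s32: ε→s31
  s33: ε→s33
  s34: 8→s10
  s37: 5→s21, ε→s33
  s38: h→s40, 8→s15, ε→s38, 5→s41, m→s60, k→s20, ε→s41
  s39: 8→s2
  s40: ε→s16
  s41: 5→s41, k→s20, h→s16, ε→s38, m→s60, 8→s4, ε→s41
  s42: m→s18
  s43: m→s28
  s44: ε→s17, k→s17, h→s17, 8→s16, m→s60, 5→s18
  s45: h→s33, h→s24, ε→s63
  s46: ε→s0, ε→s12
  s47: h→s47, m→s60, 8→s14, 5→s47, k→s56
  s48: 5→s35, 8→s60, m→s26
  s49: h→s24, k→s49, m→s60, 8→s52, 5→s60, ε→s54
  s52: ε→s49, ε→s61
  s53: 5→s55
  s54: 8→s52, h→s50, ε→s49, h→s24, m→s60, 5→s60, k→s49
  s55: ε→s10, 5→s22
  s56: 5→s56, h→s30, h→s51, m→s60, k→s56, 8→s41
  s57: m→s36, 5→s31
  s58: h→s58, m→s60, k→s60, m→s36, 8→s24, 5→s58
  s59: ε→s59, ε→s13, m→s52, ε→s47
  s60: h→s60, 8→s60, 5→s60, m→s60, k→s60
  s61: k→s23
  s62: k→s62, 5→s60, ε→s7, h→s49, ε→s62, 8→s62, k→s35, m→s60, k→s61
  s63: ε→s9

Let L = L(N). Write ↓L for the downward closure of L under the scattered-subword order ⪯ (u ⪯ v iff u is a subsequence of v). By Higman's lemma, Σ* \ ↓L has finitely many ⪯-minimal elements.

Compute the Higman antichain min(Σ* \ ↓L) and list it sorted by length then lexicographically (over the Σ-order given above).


Antichain: [m, 885, kh5k, 8khhk].

|Q|=64, |F|=19, |δ|=184 (39 ε).
min D↑ (16 st, q0=0, F={2}): 0:k→1,5→0,m→2,8→3,h→0 1:k→1,5→1,m→2,8→4,h→5 2:k→2,5→2,m→2,8→2,h→2 3:k→6,5→3,m→2,8→7,h→3 4:k→6,5→4,m→2,8→7,h→8 5:k→5,5→9,m→2,8→8,h→5 6:k→6,5→6,m→2,8→10,h→11 7:k→10,5→2,m→2,8→7,h→7 8:k→12,5→13,m→2,8→7,h→8 9:k→2,5→9,m→2,8→13,h→9 10:k→10,5→2,m→2,8→10,h→14 11:k→11,5→13,m→2,8→14,h→13 12:k→12,5→13,m→2,8→10,h→11 13:k→2,5→13,m→2,8→15,h→13 14:k→14,5→2,m→2,8→14,h→15 15:k→2,5→2,m→2,8→15,h→15 [Hopcroft].
'm': N↓-sim [37, 2] end={s36,s60} rej; 1/1 single-dels accept.
'885': |S_i|=[37, 28, 15, 1] end={s60} rej; 3/3 deletions ∈↓L.
'kh5k': |S_i|=[37, 35, 30, 8, 2] end={s25,s60} rej; 4/4 deletions ∈↓L.
'8khhk': N↓-sim [37, 28, 21, 13, 6, 2] end={s25,s60} — reject; 5/5 deletions ∈↓L.
4 words, ⪯-incomp.


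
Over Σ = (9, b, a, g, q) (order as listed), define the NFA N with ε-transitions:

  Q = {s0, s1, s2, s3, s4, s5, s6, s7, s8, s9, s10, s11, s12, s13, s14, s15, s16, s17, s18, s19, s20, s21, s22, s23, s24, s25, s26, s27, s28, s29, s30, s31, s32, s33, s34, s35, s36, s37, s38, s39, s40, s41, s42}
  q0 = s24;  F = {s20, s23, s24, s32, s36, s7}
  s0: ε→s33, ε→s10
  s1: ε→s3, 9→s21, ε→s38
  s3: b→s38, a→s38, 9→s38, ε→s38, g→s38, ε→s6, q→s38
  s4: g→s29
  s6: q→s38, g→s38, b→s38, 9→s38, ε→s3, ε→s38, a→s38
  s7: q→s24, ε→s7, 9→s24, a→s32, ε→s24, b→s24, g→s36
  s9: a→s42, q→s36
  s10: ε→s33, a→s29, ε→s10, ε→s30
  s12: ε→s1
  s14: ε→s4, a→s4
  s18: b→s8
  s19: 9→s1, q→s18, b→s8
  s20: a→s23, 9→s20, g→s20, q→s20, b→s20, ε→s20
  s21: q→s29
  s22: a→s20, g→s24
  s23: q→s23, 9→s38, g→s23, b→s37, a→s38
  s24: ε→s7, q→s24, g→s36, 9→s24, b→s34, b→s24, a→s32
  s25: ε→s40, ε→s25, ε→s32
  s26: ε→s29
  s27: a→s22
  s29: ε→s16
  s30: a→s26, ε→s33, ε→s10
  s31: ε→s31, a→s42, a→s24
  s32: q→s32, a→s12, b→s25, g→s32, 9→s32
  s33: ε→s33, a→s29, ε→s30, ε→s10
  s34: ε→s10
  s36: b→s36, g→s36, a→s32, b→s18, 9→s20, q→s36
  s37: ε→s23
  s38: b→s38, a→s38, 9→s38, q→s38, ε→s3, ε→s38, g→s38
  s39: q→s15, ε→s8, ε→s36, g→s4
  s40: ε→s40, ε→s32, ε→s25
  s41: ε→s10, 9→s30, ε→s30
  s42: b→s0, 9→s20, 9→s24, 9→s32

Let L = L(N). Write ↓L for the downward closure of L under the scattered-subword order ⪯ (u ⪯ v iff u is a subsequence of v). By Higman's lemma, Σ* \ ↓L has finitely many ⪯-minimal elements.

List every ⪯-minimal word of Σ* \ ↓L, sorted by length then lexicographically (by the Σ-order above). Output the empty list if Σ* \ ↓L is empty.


Antichain: [aa, g9a9].

|Q|=43, |F|=6, |δ|=111 (39 ε).
min D↑ (6 st, q0=0, F={3}): 0:9→0,b→0,a→1,g→2,q→0 1:9→1,b→1,a→3,g→1,q→1 2:9→4,b→2,a→1,g→2,q→2 3:9→3,b→3,a→3,g→3,q→3 4:9→4,b→4,a→5,g→4,q→4 5:9→3,b→5,a→3,g→5,q→5.
'aa': run [24, 14, 8] end={s1,s12,s16,s21,s29,s3,s38,s6} rej; 2/2 del acc.
'g9a9': N↓-sim [24, 17, 14, 10, 6] end={s16,s21,s29,s3,s38,s6} — reject; 4/4 deletions ∈↓L.
2 obstructions.


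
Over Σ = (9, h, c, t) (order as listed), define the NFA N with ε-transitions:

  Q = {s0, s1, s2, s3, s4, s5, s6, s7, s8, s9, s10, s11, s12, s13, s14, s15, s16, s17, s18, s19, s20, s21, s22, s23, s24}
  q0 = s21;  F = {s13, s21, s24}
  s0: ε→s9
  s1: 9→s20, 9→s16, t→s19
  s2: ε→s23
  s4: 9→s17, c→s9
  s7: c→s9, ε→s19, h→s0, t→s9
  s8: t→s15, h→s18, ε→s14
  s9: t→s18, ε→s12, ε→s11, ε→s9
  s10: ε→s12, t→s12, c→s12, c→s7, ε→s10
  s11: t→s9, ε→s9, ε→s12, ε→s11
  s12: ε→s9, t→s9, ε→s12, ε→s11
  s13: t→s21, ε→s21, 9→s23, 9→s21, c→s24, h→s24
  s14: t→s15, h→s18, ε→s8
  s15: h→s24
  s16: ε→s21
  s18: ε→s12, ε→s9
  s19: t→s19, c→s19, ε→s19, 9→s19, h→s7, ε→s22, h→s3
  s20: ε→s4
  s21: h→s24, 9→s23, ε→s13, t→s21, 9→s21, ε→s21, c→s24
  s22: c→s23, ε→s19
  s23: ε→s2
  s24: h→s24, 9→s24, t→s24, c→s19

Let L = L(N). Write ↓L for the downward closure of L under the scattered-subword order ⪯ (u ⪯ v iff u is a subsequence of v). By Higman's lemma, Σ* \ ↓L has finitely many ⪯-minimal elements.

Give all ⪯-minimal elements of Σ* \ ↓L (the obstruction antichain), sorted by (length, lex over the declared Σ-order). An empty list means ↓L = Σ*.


|Q|=25, |F|=3, |δ|=66 (27 ε).
min D↑ (3 st, q0=0, F={2}): 0:9→0,h→1,c→1,t→0 1:9→1,h→1,c→2,t→1 2:9→2,h→2,c→2,t→2.
'hc': N↓-sim [14, 12, 11] end={s0,s11,s12,s18,s19,s2,s22,s23,s3,s7,s9} rej; 2/2 deletions ∈↓L.
'cc': run [14, 12, 11] end={s0,s11,s12,s18,s19,s2,s22,s23,s3,s7,s9} ∉↓L; 2/2 deletions ∈↓L.
2 minimals (antichain).

min(Σ*\↓L) = [hc, cc].


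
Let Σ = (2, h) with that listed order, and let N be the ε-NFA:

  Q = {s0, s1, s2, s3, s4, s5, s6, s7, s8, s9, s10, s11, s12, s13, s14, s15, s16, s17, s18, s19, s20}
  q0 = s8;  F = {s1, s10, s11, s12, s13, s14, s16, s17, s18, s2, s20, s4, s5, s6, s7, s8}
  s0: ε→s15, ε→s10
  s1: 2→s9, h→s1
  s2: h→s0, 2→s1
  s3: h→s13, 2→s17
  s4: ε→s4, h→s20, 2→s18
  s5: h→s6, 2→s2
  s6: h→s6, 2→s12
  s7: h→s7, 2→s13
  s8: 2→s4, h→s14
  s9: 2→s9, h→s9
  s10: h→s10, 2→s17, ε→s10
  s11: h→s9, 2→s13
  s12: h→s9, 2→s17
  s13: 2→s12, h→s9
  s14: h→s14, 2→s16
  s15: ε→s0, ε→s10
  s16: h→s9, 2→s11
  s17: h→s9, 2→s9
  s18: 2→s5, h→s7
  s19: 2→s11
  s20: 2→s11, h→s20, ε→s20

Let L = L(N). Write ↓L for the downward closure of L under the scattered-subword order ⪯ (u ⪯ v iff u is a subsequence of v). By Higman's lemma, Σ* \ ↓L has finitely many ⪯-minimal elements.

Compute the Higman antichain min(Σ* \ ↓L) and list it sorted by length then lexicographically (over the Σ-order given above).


|Q|=21, |F|=16, |δ|=44 (7 ε).
min D↑ (17 st, q0=0, F={9}): 0:2→1,h→2 1:2→3,h→4 2:2→5,h→2 3:2→6,h→7 4:2→8,h→4 5:2→8,h→9 6:2→10,h→11 7:2→12,h→7 8:2→12,h→9 9:2→9,h→9 10:2→13,h→14 11:2→15,h→11 12:2→15,h→9 13:2→9,h→13 14:2→16,h→14 15:2→16,h→9 16:2→9,h→9 [Hopcroft].
'h2h': N↓-sim [19, 14, 6, 1] end={s9} ∉↓L; 3/3 del acc.
'222222': run [19, 17, 14, 11, 8, 3, 1] end={s9} rej; 6/6 deletions ∈↓L.
2 minimals (antichain).

min(Σ*\↓L) = [h2h, 222222].


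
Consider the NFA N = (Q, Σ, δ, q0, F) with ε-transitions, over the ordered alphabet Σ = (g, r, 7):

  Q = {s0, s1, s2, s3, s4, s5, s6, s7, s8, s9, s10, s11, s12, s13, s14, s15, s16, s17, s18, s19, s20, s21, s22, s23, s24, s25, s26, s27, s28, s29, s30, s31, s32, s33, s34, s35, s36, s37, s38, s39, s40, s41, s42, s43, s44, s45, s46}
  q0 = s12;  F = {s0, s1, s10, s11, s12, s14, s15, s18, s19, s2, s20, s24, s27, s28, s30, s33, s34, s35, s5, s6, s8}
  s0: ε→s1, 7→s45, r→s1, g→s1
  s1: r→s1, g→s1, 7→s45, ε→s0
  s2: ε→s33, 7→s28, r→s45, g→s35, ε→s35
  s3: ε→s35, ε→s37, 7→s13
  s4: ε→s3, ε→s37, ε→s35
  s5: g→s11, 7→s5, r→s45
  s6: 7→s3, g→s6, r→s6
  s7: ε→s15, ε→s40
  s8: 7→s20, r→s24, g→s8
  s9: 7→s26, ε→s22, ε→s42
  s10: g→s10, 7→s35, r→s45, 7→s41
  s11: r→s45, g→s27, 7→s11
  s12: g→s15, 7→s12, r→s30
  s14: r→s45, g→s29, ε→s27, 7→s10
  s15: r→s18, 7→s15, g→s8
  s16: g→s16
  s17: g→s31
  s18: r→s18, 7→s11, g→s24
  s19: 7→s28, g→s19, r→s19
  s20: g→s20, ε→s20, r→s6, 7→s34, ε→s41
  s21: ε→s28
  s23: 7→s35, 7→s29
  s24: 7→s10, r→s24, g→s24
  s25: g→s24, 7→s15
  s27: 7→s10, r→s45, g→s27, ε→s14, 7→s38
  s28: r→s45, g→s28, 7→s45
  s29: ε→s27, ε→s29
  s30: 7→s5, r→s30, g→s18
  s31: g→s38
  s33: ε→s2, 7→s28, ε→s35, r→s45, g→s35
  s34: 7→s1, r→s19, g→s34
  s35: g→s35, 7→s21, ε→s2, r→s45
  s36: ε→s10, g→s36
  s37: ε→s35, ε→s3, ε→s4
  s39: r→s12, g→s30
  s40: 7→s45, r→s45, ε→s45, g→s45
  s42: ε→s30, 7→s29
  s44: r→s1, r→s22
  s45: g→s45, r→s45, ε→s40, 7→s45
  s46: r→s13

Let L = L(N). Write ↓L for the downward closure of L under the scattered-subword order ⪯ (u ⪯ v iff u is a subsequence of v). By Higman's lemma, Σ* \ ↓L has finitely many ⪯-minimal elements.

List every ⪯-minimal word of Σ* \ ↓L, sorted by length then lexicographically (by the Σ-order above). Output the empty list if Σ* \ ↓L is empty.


A = [r7r, gg7777].

|Q|=47, |F|=21, |δ|=117 (30 ε).
min D↑ (18 st, q0=0, F={9}): 0:g→1,r→2,7→0 1:g→3,r→4,7→1 2:g→4,r→2,7→5 3:g→3,r→6,7→7 4:g→6,r→4,7→8 5:g→8,r→9,7→5 6:g→6,r→6,7→10 7:g→7,r→11,7→12 8:g→13,r→9,7→8 9:g→9,r→9,7→9 10:g→10,r→9,7→14 11:g→11,r→11,7→14 12:g→12,r→15,7→16 13:g→13,r→9,7→10 14:g→14,r→9,7→17 15:g→15,r→15,7→17 16:g→16,r→16,7→9 17:g→17,r→9,7→9 [Hopcroft].
'r7r': run [31, 26, 19, 2] end={s40,s45} ∉↓L; 3/3 deletions ∈↓L.
'gg7777': N↓-sim [31, 28, 25, 20, 16, 7, 2] end={s40,s45} rej; 6/6 del acc.
2 obstructions.


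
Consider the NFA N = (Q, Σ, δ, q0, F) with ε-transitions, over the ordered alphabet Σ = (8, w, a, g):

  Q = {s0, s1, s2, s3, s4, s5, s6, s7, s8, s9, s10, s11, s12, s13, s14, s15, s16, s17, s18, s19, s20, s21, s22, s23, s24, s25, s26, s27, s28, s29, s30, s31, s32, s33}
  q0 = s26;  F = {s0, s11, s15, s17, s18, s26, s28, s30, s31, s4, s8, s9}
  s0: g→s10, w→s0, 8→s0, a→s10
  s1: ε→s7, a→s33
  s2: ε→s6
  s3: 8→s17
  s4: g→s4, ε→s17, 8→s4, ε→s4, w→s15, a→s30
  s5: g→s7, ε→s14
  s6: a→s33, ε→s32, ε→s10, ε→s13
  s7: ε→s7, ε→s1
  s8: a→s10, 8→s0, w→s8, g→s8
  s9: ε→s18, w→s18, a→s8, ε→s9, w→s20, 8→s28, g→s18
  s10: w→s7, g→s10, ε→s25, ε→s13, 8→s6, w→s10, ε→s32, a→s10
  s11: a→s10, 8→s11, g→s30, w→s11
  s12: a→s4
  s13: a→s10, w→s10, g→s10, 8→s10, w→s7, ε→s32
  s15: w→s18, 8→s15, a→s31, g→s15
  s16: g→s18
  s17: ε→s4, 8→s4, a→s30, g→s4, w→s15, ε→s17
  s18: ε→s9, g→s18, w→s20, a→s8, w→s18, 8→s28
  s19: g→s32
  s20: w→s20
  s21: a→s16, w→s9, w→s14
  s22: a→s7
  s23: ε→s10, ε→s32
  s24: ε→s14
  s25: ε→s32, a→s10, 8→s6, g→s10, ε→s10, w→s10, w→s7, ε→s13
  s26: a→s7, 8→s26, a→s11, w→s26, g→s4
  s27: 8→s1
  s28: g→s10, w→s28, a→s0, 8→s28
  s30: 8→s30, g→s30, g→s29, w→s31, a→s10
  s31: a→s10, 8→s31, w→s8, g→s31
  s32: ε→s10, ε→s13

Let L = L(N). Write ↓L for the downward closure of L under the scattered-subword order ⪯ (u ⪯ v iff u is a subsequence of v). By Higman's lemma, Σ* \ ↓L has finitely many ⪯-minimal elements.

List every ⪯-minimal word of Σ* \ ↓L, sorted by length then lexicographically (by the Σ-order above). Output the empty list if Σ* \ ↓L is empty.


Antichain: [aa, gww8g].

|Q|=34, |F|=12, |δ|=107 (27 ε).
min D↑ (11 st, q0=0, F={3}): 0:8→0,w→0,a→1,g→2 1:8→1,w→1,a→3,g→4 2:8→2,w→5,a→4,g→2 3:8→3,w→3,a→3,g→3 4:8→4,w→6,a→3,g→4 5:8→5,w→7,a→6,g→5 6:8→6,w→8,a→3,g→6 7:8→9,w→7,a→8,g→7 8:8→10,w→8,a→3,g→8 9:8→9,w→9,a→10,g→3 10:8→10,w→10,a→3,g→3 (ε-aug+det+¬).
'aa': run [22, 14, 8] end={s1,s10,s13,s25,s32,s33,s6,s7} ∉↓L; 2/2 single-dels accept.
'gww8g': run [22, 20, 16, 14, 10, 8] end={s1,s10,s13,s25,s32,s33,s6,s7} ∉↓L; 5/5 del acc.
2 obstructions.


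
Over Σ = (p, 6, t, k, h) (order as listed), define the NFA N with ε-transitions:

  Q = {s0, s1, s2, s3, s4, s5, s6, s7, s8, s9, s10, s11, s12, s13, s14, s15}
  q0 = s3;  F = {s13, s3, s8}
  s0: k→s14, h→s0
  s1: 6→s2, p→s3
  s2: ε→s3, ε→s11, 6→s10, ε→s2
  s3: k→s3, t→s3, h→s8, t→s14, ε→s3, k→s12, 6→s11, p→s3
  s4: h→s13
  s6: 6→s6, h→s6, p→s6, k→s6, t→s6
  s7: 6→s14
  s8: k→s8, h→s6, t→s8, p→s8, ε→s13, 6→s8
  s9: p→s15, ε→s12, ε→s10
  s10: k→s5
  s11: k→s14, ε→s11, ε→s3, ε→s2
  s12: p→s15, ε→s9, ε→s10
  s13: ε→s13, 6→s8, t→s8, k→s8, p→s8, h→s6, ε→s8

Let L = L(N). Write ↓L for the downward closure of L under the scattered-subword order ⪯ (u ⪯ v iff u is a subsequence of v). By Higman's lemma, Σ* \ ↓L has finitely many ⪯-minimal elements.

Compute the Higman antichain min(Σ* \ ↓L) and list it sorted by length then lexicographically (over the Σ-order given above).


min(Σ*\↓L) = [hh].

|Q|=16, |F|=3, |δ|=47 (14 ε).
min D↑ (3 st, q0=0, F={2}): 0:p→0,6→0,t→0,k→0,h→1 1:p→1,6→1,t→1,k→1,h→2 2:p→2,6→2,t→2,k→2,h→2.
'hh': |S_i|=[12, 3, 1] end={s6} — reject; 2/2 deletions ∈↓L.
1 words, ⪯-incomp.


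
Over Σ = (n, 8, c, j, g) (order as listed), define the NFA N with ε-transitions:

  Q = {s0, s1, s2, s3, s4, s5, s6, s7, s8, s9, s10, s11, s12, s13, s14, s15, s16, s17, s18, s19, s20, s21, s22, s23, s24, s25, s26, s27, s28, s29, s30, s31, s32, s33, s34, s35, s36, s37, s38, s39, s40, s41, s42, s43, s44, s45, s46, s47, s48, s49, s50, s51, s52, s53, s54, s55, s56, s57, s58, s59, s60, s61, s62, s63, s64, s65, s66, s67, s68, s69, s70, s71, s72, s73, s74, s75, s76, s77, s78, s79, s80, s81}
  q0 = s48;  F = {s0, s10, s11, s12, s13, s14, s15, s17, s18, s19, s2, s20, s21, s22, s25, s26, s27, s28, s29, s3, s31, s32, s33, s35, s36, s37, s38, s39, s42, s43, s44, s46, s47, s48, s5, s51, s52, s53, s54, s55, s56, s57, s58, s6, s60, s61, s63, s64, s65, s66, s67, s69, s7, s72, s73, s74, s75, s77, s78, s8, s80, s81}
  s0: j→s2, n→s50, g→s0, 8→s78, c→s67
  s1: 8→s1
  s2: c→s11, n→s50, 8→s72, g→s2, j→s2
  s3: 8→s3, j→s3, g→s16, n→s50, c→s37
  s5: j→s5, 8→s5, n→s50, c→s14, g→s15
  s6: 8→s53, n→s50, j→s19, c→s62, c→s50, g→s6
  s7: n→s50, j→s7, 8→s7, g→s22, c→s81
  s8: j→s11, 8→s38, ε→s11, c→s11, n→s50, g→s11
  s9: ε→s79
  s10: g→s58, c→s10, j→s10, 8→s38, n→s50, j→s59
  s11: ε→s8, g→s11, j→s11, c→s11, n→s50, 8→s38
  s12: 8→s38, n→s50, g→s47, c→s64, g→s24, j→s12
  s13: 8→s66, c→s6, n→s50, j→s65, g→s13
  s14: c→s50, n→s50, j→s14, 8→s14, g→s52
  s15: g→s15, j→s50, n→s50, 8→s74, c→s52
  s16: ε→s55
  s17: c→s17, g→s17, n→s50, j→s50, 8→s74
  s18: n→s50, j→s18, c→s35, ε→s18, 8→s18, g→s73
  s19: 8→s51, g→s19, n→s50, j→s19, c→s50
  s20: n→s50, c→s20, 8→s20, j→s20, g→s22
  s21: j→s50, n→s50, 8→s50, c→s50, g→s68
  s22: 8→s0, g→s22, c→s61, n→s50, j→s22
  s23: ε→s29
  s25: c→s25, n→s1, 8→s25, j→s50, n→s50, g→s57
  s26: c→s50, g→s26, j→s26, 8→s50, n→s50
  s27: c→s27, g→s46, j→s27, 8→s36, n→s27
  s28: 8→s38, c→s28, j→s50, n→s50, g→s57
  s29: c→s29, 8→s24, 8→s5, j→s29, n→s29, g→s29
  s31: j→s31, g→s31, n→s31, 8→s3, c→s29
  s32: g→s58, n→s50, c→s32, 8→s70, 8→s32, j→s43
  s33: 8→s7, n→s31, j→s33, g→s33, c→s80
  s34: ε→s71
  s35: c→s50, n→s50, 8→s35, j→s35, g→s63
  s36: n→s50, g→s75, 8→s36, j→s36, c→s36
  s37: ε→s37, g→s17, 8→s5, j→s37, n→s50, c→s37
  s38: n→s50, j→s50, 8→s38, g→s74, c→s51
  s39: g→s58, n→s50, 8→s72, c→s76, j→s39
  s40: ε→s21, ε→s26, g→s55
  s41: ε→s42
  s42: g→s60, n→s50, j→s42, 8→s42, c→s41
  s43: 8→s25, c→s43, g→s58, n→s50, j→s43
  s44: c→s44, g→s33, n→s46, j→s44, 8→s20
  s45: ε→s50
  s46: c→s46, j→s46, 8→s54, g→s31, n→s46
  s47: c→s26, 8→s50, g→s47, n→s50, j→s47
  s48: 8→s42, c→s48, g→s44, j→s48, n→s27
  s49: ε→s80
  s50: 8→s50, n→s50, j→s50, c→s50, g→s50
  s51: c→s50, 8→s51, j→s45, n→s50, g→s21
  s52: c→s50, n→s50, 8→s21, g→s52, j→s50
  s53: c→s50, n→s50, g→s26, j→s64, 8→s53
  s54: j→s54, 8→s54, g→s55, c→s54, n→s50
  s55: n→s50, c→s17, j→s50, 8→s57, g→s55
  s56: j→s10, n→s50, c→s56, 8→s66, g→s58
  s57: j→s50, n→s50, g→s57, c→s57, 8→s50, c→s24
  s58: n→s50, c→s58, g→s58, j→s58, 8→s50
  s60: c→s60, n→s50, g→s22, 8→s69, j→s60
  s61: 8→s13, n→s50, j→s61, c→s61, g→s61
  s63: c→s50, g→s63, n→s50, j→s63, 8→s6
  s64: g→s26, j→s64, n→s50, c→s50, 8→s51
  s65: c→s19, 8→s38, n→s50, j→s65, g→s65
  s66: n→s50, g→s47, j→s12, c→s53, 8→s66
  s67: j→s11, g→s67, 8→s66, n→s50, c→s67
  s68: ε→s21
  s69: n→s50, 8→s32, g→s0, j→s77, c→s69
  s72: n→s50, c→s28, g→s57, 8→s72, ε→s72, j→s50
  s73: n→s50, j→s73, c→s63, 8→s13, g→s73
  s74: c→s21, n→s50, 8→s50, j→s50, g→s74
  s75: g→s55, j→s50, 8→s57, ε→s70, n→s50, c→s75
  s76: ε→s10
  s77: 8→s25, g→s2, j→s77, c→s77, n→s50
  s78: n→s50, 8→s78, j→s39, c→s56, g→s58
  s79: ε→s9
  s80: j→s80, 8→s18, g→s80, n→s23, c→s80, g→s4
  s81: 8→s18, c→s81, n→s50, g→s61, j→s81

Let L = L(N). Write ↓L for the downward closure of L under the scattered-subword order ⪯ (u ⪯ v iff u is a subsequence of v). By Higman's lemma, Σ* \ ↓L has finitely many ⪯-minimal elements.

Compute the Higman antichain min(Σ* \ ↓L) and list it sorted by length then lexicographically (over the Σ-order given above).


|Q|=82, |F|=62, |δ|=343 (18 ε).
min D↑ (62 st, q0=0, F={6}): 0:n→1,8→2,c→0,j→0,g→3 1:n→1,8→4,c→1,j→1,g→5 2:n→6,8→2,c→2,j→2,g→7 3:n→5,8→8,c→3,j→3,g→9 4:n→6,8→4,c→4,j→4,g→10 5:n→5,8→11,c→5,j→5,g→12 6:n→6,8→6,c→6,j→6,g→6 7:n→6,8→13,c→7,j→7,g→14 8:n→6,8→8,c→8,j→8,g→14 9:n→12,8→15,c→16,j→9,g→9 10:n→6,8→17,c→10,j→6,g→18 11:n→6,8→11,c→11,j→11,g→18 12:n→12,8→19,c→20,j→12,g→12 13:n→6,8→21,c→13,j→22,g→23 14:n→6,8→23,c→24,j→14,g→14 15:n→6,8→15,c→25,j→15,g→14 16:n→20,8→26,c→16,j→16,g→16 17:n→6,8→6,c→17,j→6,g→17 18:n→6,8→17,c→27,j→6,g→18 19:n→6,8→19,c→28,j→19,g→18 20:n→20,8→29,c→20,j→20,g→20 21:n→6,8→21,c→21,j→30,g→31 22:n→6,8→32,c→22,j→22,g→33 23:n→6,8→34,c→35,j→33,g→23 24:n→6,8→36,c→24,j→24,g→24 25:n→6,8→26,c→25,j→25,g→24 26:n→6,8→26,c→37,j→26,g→38 27:n→6,8→39,c→27,j→6,g→27 28:n→6,8→29,c→28,j→28,g→27 29:n→6,8→29,c→40,j→29,g→41 30:n→6,8→32,c→30,j→30,g→31 31:n→6,8→6,c→31,j→31,g→31 32:n→6,8→32,c→32,j→6,g→17 33:n→6,8→42,c→43,j→33,g→33 34:n→6,8→34,c→44,j→45,g→31 35:n→6,8→46,c→35,j→43,g→35 36:n→6,8→46,c→47,j→48,g→36 37:n→6,8→37,c→6,j→37,g→49 38:n→6,8→36,c→49,j→38,g→38 39:n→6,8→6,c→50,j→6,g→39 40:n→6,8→40,c→6,j→40,g→51 41:n→6,8→39,c→51,j→6,g→41 42:n→6,8→42,c→52,j→6,g→17 43:n→6,8→53,c→43,j→43,g→43 44:n→6,8→46,c→44,j→54,g→31 45:n→6,8→42,c→54,j→45,g→31 46:n→6,8→46,c→55,j→56,g→57 47:n→6,8→55,c→6,j→58,g→47 48:n→6,8→53,c→58,j→48,g→48 49:n→6,8→47,c→6,j→49,g→49 50:n→6,8→6,c→6,j→6,g→50 51:n→6,8→50,c→6,j→6,g→51 52:n→6,8→53,c→52,j→6,g→17 53:n→6,8→53,c→59,j→6,g→39 54:n→6,8→53,c→54,j→54,g→31 55:n→6,8→55,c→6,j→60,g→61 56:n→6,8→53,c→60,j→56,g→57 57:n→6,8→6,c→61,j→57,g→57 58:n→6,8→59,c→6,j→58,g→58 59:n→6,8→59,c→6,j→6,g→50 60:n→6,8→59,c→6,j→60,g→61 61:n→6,8→6,c→6,j→61,g→61 [Hopcroft].
'8n': N↓-sim [75, 65, 2] end={s1,s50} ∉↓L; 2/2 del acc.
'n8gj': |S_i|=[75, 25, 20, 13, 1] end={s50} rej; 4/4 single-dels accept.
'n8g88': |S_i|=[75, 25, 20, 13, 6, 1] end={s50} rej; 5/5 single-dels accept.
'8g88g8': |S_i|=[75, 65, 52, 41, 29, 9, 1] end={s50} — reject; 6/6 deletions ∈↓L.
'8g8j8j': |S_i|=[75, 65, 52, 41, 29, 13, 2] end={s45,s50} ∉↓L; 6/6 deletions ∈↓L.
'ggc8cc': N↓-sim [75, 70, 57, 45, 27, 15, 2] end={s50,s62} rej; 6/6 deletions ∈↓L.
6 minimals (antichain).

Antichain: [8n, n8gj, n8g88, 8g88g8, 8g8j8j, ggc8cc].


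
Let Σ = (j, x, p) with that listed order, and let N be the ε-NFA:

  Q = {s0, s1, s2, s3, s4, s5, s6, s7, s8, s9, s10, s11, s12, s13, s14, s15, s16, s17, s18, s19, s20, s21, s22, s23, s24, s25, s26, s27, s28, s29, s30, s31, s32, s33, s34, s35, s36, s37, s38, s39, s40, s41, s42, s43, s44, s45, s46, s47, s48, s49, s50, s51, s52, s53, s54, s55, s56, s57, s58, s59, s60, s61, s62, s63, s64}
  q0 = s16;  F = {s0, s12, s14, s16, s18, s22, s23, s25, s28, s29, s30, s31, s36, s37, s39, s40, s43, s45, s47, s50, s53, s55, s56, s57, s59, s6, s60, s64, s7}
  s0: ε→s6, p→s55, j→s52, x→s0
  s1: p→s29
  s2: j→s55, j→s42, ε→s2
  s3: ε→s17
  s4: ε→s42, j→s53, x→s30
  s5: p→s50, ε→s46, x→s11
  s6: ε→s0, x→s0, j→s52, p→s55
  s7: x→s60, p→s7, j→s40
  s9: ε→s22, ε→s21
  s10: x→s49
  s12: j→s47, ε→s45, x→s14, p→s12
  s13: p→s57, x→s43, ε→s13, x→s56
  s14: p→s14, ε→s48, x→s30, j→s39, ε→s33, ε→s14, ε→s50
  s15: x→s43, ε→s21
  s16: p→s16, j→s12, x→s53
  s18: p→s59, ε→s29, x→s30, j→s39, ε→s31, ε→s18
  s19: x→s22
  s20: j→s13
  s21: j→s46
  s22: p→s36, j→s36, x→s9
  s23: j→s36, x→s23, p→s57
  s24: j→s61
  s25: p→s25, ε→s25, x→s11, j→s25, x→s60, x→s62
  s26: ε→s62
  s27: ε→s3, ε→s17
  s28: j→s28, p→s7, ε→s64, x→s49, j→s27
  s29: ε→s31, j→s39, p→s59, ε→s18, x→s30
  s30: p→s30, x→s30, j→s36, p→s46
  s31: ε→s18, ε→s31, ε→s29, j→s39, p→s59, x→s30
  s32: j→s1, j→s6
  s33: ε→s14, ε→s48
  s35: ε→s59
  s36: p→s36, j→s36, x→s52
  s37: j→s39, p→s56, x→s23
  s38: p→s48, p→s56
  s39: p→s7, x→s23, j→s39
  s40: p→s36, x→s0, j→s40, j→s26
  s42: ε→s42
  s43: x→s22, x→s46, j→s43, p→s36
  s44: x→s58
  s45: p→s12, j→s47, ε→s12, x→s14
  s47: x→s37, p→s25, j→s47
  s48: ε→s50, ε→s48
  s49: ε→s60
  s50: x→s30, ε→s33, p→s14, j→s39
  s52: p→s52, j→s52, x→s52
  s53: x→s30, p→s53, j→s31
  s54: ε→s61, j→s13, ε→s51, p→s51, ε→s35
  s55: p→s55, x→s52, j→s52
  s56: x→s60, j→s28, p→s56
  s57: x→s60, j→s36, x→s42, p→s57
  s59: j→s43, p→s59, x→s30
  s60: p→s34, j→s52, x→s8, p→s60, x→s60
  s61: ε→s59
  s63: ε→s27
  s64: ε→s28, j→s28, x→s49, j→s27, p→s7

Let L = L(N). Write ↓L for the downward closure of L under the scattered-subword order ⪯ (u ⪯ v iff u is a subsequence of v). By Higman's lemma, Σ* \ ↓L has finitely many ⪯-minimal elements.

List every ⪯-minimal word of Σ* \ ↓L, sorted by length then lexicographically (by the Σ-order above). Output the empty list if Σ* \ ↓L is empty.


|Q|=65, |F|=29, |δ|=166 (43 ε).
min D↑ (24 st, q0=0, F={17}): 0:j→1,x→2,p→0 1:j→3,x→4,p→1 2:j→5,x→6,p→2 3:j→3,x→7,p→8 4:j→9,x→6,p→4 5:j→9,x→6,p→10 6:j→11,x→6,p→6 7:j→9,x→12,p→13 8:j→8,x→14,p→8 9:j→9,x→12,p→15 10:j→16,x→6,p→10 11:j→11,x→17,p→11 12:j→11,x→12,p→18 13:j→19,x→14,p→13 14:j→17,x→14,p→14 15:j→20,x→14,p→15 16:j→16,x→21,p→11 17:j→17,x→17,p→17 18:j→11,x→14,p→18 19:j→19,x→14,p→15 20:j→20,x→22,p→11 21:j→11,x→21,p→11 22:j→17,x→22,p→23 23:j→17,x→17,p→23 [Hopcroft].
'xxjx': N↓-sim [45, 40, 17, 3, 1] end={s52} — reject; 4/4 deletions ∈↓L.
'jjpxj': run [45, 43, 32, 23, 11, 1] end={s52} — reject; 5/5 deletions ∈↓L.
'xjpjpx': run [45, 40, 32, 21, 13, 3, 1] end={s52} rej; 6/6 deletions ∈↓L.
3 words, ⪯-incomp.

min(Σ*\↓L) = [xxjx, jjpxj, xjpjpx].


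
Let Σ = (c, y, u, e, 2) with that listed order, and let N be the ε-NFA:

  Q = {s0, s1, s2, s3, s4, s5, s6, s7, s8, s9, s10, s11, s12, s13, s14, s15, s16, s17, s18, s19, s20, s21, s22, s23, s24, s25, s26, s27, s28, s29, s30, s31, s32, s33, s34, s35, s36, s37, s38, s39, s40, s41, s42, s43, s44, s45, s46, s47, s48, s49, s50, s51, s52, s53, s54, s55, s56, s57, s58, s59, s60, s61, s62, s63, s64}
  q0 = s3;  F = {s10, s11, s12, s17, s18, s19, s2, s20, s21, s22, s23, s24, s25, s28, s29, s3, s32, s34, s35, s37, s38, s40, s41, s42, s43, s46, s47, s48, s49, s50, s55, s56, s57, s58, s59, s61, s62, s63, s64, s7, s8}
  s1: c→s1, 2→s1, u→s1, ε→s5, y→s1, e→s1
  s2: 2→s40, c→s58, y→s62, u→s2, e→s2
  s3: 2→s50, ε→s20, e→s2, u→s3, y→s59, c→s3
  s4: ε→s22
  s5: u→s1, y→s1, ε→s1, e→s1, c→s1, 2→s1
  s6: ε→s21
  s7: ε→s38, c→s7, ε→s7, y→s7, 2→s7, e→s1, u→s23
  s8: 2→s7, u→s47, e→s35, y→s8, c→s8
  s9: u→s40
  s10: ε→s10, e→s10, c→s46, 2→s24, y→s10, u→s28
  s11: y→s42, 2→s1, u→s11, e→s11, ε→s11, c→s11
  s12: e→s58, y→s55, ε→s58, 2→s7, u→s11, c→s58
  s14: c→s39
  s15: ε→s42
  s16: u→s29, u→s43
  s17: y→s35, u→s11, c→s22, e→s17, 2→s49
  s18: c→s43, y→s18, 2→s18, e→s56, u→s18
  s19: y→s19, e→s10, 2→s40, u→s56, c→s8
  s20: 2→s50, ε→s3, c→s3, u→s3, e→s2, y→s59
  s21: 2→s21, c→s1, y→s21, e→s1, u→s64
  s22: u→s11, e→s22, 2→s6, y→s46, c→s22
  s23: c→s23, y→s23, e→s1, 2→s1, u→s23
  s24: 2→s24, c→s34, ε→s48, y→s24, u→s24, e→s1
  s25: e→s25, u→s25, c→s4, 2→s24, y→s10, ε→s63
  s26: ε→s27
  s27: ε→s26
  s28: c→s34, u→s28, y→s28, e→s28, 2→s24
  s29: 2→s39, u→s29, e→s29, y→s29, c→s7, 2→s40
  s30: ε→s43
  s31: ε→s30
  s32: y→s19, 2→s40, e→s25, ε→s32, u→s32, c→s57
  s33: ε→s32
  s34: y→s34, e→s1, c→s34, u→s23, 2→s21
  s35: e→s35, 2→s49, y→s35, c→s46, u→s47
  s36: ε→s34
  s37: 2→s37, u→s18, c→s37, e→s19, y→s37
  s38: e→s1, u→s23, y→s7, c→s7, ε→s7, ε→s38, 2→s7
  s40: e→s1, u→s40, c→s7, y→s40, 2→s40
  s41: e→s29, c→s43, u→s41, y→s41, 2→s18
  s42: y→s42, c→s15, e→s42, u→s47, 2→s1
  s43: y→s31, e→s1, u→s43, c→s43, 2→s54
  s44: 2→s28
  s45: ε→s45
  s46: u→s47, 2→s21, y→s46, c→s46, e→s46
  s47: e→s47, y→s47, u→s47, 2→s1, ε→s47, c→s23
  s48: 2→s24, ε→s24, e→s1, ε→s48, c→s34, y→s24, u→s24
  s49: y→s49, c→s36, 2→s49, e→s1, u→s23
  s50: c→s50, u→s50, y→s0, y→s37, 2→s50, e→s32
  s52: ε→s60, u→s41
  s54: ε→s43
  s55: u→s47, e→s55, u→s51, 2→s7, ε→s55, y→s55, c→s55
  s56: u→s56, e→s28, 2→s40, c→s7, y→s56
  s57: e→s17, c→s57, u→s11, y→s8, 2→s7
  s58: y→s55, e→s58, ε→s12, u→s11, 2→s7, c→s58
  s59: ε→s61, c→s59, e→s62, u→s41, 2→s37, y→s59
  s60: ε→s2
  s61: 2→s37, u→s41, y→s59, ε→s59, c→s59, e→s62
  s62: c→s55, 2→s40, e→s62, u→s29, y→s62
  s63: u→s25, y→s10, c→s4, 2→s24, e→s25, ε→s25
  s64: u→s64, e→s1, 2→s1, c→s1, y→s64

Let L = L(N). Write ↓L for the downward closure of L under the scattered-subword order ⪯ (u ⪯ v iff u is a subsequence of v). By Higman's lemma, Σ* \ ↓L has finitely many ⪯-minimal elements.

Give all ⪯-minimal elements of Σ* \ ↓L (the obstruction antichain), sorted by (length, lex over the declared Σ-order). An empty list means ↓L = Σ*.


min(Σ*\↓L) = [e2e, yuce, ecu2, 2eec2c].

|Q|=65, |F|=41, |δ|=259 (35 ε).
min D↑ (36 st, q0=0, F={17}): 0:c→0,y→1,u→0,e→2,2→3 1:c→1,y→1,u→4,e→5,2→6 2:c→7,y→5,u→2,e→2,2→8 3:c→3,y→6,u→3,e→9,2→3 4:c→10,y→4,u→4,e→11,2→12 5:c→13,y→5,u→11,e→5,2→8 6:c→6,y→6,u→12,e→14,2→6 7:c→7,y→13,u→15,e→7,2→16 8:c→16,y→8,u→8,e→17,2→8 9:c→18,y→14,u→9,e→19,2→8 10:c→10,y→10,u→10,e→17,2→10 11:c→16,y→11,u→11,e→11,2→8 12:c→10,y→12,u→12,e→20,2→12 13:c→13,y→13,u→21,e→13,2→16 14:c→22,y→14,u→20,e→23,2→8 15:c→15,y→24,u→15,e→15,2→17 16:c→16,y→16,u→25,e→17,2→16 17:c→17,y→17,u→17,e→17,2→17 18:c→18,y→22,u→15,e→26,2→16 19:c→27,y→23,u→19,e→19,2→28 20:c→16,y→20,u→20,e→29,2→8 21:c→25,y→21,u→21,e→21,2→17 22:c→22,y→22,u→21,e→30,2→16 23:c→31,y→23,u→29,e→23,2→28 24:c→24,y→24,u→21,e→24,2→17 25:c→25,y→25,u→25,e→17,2→17 26:c→27,y→30,u→15,e→26,2→32 27:c→27,y→31,u→15,e→27,2→33 28:c→34,y→28,u→28,e→17,2→28 29:c→34,y→29,u→29,e→29,2→28 30:c→31,y→30,u→21,e→30,2→32 31:c→31,y→31,u→21,e→31,2→33 32:c→34,y→32,u→25,e→17,2→32 33:c→17,y→33,u→35,e→17,2→33 34:c→34,y→34,u→25,e→17,2→33 35:c→17,y→35,u→35,e→17,2→17 (ε-aug+det+¬).
'e2e': N↓-sim [53, 40, 15, 2] end={s1,s5} rej; 3/3 del acc.
'yuce': |S_i|=[53, 38, 23, 12, 2] end={s1,s5} — reject; 4/4 del acc.
'ecu2': |S_i|=[53, 40, 26, 9, 2] end={s1,s5} — reject; 4/4 single-dels accept.
'2eec2c': |S_i|=[53, 41, 32, 24, 15, 5, 2] end={s1,s5} — reject; 6/6 single-dels accept.
4 minimals (antichain).


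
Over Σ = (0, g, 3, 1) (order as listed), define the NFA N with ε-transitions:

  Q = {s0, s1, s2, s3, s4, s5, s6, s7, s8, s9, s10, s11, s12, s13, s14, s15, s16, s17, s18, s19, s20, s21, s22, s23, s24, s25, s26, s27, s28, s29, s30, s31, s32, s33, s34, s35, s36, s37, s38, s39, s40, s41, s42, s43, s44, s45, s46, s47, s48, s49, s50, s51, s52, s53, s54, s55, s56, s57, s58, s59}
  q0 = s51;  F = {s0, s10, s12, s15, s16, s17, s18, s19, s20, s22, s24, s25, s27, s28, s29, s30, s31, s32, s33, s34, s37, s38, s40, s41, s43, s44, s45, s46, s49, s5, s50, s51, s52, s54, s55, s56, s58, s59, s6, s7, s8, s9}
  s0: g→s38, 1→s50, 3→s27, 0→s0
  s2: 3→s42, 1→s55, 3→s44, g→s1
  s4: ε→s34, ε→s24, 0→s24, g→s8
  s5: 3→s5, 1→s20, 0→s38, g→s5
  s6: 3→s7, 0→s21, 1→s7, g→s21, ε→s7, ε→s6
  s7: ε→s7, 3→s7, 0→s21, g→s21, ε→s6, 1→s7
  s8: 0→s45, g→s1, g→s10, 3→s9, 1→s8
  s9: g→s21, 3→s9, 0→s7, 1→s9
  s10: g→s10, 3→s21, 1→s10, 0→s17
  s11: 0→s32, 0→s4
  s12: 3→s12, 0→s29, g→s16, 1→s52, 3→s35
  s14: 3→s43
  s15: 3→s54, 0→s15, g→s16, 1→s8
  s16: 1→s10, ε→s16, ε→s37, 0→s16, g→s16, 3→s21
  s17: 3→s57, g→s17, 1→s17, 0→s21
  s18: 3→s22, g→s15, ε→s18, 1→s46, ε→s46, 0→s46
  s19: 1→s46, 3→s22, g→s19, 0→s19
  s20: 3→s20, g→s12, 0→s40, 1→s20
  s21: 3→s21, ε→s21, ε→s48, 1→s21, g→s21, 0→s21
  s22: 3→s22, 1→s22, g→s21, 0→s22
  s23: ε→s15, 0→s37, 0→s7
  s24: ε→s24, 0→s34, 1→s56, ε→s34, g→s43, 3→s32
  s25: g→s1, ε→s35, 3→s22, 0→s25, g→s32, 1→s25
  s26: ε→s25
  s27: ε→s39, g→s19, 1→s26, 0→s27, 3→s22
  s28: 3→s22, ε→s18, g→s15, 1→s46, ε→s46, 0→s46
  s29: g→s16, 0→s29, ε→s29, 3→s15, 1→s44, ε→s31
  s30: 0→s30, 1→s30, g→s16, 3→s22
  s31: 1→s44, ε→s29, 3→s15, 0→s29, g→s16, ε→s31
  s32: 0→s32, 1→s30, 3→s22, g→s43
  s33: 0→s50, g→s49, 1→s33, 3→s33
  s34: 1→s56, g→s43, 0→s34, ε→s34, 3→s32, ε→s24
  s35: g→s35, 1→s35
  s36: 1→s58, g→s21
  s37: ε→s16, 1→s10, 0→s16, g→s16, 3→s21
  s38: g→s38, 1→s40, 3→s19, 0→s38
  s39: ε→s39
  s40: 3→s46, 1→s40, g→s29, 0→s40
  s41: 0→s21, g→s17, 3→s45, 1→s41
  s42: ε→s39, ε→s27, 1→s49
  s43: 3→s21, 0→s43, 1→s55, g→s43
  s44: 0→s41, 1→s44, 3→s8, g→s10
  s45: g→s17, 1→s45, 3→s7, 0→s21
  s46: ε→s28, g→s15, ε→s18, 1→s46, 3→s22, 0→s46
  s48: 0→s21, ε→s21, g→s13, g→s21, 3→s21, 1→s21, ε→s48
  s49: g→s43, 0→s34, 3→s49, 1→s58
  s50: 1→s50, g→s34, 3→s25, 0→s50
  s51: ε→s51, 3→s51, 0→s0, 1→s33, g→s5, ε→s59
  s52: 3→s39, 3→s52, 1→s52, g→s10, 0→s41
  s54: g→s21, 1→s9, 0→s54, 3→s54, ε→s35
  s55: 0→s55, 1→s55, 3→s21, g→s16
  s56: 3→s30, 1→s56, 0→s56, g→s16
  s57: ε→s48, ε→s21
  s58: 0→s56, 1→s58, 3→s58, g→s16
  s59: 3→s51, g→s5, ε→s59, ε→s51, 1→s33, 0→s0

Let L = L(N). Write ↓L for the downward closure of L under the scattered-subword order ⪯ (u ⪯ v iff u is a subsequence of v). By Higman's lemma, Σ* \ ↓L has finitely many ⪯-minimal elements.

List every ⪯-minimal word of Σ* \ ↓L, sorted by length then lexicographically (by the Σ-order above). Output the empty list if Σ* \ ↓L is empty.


Antichain: [033g, 1gg3, g1g100].

|Q|=60, |F|=42, |δ|=238 (41 ε).
min D↑ (36 st, q0=0, F={19}): 0:0→1,g→2,3→0,1→3 1:0→1,g→4,3→5,1→6 2:0→4,g→2,3→2,1→7 3:0→6,g→8,3→3,1→3 4:0→4,g→4,3→9,1→10 5:0→5,g→9,3→11,1→12 6:0→6,g→13,3→12,1→6 7:0→10,g→14,3→7,1→7 8:0→13,g→15,3→8,1→16 9:0→9,g→9,3→11,1→17 10:0→10,g→18,3→17,1→10 11:0→11,g→19,3→11,1→11 12:0→12,g→20,3→11,1→12 13:0→13,g→15,3→20,1→21 14:0→18,g→22,3→14,1→23 15:0→15,g→15,3→19,1→24 16:0→21,g→22,3→16,1→16 17:0→17,g→25,3→11,1→17 18:0→18,g→22,3→25,1→26 19:0→19,g→19,3→19,1→19 20:0→20,g→15,3→11,1→27 21:0→21,g→22,3→27,1→21 22:0→22,g→22,3→19,1→28 23:0→29,g→28,3→23,1→23 24:0→24,g→22,3→19,1→24 25:0→25,g→22,3→30,1→31 26:0→29,g→28,3→31,1→26 27:0→27,g→22,3→11,1→27 28:0→32,g→28,3→19,1→28 29:0→19,g→32,3→33,1→29 30:0→30,g→19,3→30,1→34 31:0→33,g→28,3→34,1→31 32:0→19,g→32,3→19,1→32 33:0→19,g→32,3→35,1→33 34:0→35,g→19,3→34,1→34 35:0→19,g→19,3→35,1→35.
'033g': N↓-sim [50, 41, 30, 10, 4] end={s13,s21,s35,s48} rej; 4/4 del acc.
'1gg3': run [50, 43, 34, 12, 4] end={s13,s21,s48,s57} — reject; 4/4 deletions ∈↓L.
'g1g100': N↓-sim [50, 42, 34, 24, 17, 9, 3] end={s13,s21,s48} rej; 6/6 single-dels accept.
3 words, ⪯-incomp.


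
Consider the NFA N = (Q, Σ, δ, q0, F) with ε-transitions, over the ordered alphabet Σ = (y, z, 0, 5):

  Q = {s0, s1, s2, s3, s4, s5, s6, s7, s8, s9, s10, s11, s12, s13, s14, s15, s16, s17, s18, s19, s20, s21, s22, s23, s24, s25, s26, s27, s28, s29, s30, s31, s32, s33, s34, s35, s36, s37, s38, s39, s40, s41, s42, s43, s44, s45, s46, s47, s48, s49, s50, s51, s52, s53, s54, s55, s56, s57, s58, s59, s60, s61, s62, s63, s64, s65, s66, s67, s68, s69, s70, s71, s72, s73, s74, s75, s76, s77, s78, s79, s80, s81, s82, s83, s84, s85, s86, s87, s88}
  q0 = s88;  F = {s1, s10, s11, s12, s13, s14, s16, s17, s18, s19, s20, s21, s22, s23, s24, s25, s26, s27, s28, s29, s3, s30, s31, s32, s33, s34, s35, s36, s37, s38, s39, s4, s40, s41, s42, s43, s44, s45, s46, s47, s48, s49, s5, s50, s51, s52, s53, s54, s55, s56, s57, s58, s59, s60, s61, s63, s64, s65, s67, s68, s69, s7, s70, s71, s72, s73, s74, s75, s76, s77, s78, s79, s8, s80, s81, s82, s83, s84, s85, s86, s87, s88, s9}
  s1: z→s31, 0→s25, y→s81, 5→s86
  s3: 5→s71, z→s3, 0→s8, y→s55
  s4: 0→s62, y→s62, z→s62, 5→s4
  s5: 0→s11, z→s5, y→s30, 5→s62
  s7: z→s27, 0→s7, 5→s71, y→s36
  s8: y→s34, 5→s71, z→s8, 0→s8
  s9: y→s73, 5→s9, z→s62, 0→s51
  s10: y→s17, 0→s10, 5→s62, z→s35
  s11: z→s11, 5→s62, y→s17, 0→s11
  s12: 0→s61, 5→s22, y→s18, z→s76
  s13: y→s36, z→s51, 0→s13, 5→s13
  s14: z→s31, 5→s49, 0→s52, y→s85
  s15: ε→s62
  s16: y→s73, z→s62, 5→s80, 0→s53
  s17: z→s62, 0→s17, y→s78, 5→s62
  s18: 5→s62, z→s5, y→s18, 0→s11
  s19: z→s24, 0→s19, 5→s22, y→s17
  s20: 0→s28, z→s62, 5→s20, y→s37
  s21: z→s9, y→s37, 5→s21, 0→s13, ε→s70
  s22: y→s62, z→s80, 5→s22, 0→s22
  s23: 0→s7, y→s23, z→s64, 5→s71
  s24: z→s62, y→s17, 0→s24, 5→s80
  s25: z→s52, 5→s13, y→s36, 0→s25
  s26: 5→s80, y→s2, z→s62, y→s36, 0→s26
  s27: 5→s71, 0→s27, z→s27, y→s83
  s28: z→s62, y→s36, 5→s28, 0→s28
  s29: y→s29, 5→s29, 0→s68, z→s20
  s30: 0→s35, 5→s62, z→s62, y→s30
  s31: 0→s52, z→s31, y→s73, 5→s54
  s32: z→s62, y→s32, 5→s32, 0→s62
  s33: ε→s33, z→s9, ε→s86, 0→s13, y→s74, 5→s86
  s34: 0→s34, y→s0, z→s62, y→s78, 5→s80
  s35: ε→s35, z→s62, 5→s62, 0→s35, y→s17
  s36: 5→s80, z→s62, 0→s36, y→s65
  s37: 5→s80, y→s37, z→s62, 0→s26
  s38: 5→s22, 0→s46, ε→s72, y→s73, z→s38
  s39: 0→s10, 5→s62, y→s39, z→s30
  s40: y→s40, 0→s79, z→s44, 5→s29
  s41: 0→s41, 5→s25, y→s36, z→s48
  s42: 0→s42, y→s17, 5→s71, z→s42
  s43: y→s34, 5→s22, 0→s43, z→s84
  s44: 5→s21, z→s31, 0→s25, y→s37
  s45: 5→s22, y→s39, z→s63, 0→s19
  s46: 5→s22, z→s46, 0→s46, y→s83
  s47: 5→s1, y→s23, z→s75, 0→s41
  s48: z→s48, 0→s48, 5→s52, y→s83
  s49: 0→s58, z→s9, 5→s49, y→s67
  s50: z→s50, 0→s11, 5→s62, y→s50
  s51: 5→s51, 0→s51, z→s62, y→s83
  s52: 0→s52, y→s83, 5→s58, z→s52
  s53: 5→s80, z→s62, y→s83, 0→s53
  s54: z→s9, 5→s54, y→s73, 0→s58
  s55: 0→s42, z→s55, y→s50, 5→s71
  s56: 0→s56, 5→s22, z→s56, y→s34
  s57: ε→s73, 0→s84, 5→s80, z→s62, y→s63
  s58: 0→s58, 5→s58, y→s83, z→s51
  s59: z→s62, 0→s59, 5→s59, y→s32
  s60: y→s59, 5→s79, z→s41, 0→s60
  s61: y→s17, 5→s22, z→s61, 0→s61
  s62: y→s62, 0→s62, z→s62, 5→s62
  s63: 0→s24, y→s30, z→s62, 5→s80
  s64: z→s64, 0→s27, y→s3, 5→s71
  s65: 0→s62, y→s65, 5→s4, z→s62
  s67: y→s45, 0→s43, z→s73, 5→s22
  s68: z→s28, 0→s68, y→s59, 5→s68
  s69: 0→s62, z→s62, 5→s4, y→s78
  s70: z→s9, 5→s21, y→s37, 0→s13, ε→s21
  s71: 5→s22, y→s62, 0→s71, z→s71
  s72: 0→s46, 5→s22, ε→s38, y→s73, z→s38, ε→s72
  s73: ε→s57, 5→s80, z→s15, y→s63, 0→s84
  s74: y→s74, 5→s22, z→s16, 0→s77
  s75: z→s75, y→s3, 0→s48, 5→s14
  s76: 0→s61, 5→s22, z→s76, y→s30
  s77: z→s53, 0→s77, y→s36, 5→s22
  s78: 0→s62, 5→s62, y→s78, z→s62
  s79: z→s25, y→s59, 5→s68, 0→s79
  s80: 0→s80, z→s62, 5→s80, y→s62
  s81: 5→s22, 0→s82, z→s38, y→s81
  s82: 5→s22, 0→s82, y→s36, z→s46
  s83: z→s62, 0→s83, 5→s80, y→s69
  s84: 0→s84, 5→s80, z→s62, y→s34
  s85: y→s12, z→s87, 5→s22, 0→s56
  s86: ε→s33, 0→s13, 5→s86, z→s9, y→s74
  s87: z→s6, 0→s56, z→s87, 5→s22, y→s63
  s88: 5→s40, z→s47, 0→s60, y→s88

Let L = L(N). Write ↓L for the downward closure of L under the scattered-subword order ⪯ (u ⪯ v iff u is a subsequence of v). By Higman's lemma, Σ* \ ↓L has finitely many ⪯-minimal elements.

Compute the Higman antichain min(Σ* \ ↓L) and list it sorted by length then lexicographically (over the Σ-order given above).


A = [0yz, zy5y, 0yy0, 5zyz, 55zz, zzyyy5].

|Q|=89, |F|=83, |δ|=351 (12 ε).
min D↑ (80 st, q0=0, F={24}): 0:y→0,z→1,0→2,5→3 1:y→4,z→5,0→6,5→7 2:y→8,z→6,0→2,5→9 3:y→3,z→10,0→9,5→11 4:y→4,z→12,0→13,5→14 5:y→15,z→5,0→16,5→17 6:y→18,z→16,0→6,5→19 7:y→20,z→21,0→19,5→22 8:y→23,z→24,0→8,5→8 9:y→8,z→19,0→9,5→25 10:y→26,z→21,0→19,5→27 11:y→11,z→28,0→25,5→11 12:y→15,z→12,0→29,5→14 13:y→18,z→29,0→13,5→14 14:y→24,z→14,0→14,5→30 15:y→31,z→15,0→32,5→14 16:y→33,z→16,0→16,5→34 17:y→35,z→21,0→34,5→36 18:y→37,z→24,0→18,5→38 19:y→18,z→34,0→19,5→39 20:y→20,z→40,0→41,5→30 21:y→42,z→21,0→34,5→43 22:y→44,z→45,0→39,5→22 23:y→23,z→24,0→24,5→23 24:y→24,z→24,0→24,5→24 25:y→8,z→46,0→25,5→25 26:y→26,z→24,0→47,5→38 27:y→26,z→45,0→39,5→27 28:y→26,z→24,0→46,5→28 29:y→33,z→29,0→29,5→14 30:y→24,z→38,0→30,5→30 31:y→48,z→31,0→49,5→14 32:y→50,z→32,0→32,5→14 33:y→51,z→24,0→33,5→38 34:y→33,z→34,0→34,5→52 35:y→53,z→54,0→55,5→30 36:y→56,z→45,0→52,5→36 37:y→37,z→24,0→24,5→57 38:y→24,z→24,0→38,5→38 39:y→18,z→58,0→39,5→39 40:y→42,z→40,0→59,5→30 41:y→18,z→59,0→41,5→30 42:y→60,z→24,0→61,5→38 43:y→42,z→45,0→52,5→43 44:y→44,z→62,0→63,5→30 45:y→42,z→24,0→58,5→45 46:y→18,z→24,0→46,5→46 47:y→18,z→24,0→47,5→38 48:y→48,z→48,0→64,5→24 49:y→65,z→49,0→49,5→14 50:y→66,z→24,0→50,5→38 51:y→66,z→24,0→24,5→57 52:y→33,z→58,0→52,5→52 53:y→67,z→68,0→69,5→30 54:y→60,z→54,0→55,5→30 55:y→50,z→55,0→55,5→30 56:y→70,z→42,0→71,5→30 57:y→24,z→24,0→24,5→57 58:y→33,z→24,0→58,5→58 59:y→33,z→59,0→59,5→30 60:y→72,z→24,0→73,5→38 61:y→50,z→24,0→61,5→38 62:y→42,z→24,0→74,5→38 63:y→18,z→74,0→63,5→30 64:y→65,z→64,0→64,5→24 65:y→66,z→24,0→65,5→24 66:y→66,z→24,0→24,5→24 67:y→67,z→75,0→64,5→24 68:y→72,z→68,0→69,5→30 69:y→65,z→69,0→69,5→30 70:y→76,z→60,0→77,5→30 71:y→50,z→61,0→71,5→30 72:y→72,z→24,0→78,5→24 73:y→65,z→24,0→73,5→38 74:y→33,z→24,0→74,5→38 75:y→72,z→75,0→64,5→24 76:y→76,z→72,0→79,5→24 77:y→65,z→73,0→77,5→30 78:y→65,z→24,0→78,5→24 79:y→65,z→78,0→79,5→24 [Hopcroft].
'0yz': run [88, 45, 14, 1] end={s62} — reject; 3/3 deletions ∈↓L.
'zy5y': N↓-sim [88, 80, 58, 5, 1] end={s62} rej; 4/4 deletions ∈↓L.
'0yy0': run [88, 45, 14, 7, 1] end={s62} — reject; 4/4 deletions ∈↓L.
'5zyz': N↓-sim [88, 73, 49, 22, 2] end={s15,s62} rej; 4/4 del acc.
'55zz': N↓-sim [88, 73, 49, 28, 2] end={s15,s62} rej; 4/4 single-dels accept.
'zzyyy5': N↓-sim [88, 80, 57, 40, 27, 12, 1] end={s62} ∉↓L; 6/6 single-dels accept.
6 obstructions.
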